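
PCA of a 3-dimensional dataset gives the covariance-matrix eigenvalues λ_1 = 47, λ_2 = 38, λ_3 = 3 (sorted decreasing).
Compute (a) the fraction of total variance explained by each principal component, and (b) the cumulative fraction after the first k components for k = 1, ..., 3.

Step 1 — total variance = trace(Sigma) = Σ λ_i = 47 + 38 + 3 = 88.

Step 2 — fraction explained by component i = λ_i / Σ λ:
  PC1: 47/88 = 0.5341
  PC2: 38/88 = 0.4318
  PC3: 3/88 = 0.0341

Step 3 — cumulative fraction after k components = (λ_1 + ... + λ_k) / Σ λ:
  k = 1: 47/88 = 0.5341
  k = 2: (47 + 38)/88 = 85/88 = 0.9659
  k = 3: (47 + 38 + 3)/88 = 88/88 = 1

Summary (fraction, with percent):

explained: PC1 0.5341 (53.41%), PC2 0.4318 (43.18%), PC3 0.0341 (3.41%);  cumulative: 0.5341, 0.9659, 1


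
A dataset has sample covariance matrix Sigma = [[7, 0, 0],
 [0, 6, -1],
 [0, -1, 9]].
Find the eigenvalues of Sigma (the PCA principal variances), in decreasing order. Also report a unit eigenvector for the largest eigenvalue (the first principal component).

Step 1 — characteristic polynomial p(λ) = det(λI - Sigma) = λ³ - tr·λ² + c_1·λ - det, where tr = trace, c_1 = sum of the principal 2×2 minors, det = det(Sigma):
  tr = 7 + 6 + 9 = 22,
  c_1 = (7·6 - (0)²) + (7·9 - (0)²) + (6·9 - (-1)²) = 42 + 63 + 53 = 158,
  det = 7·(6·9 - (-1)²) - (0)·((0)·9 - (-1)·(0)) + (0)·((0)·(-1) - 6·(0)) = 7·(53) - (0)·(0) + (0)·(0) = 371.
  So p(λ) = λ³ - 22λ² + 158λ - 371.
Step 2 — look for an integer root (rational root theorem: any rational root is an integer divisor of 371). Testing λ = 7:
  p(7) = 343 - 1078 + 1106 - 371 = 0  ✓
  Dividing out (λ - 7): p(λ) = (λ - 7)(λ² - 15λ + 53).
Step 3 — remaining eigenvalues from the quadratic λ² - 15λ + 53 = 0:
  Δ = 15² - 4·53 = 225 - 212 = 13,  λ = (15 ± √13)/2 = (15 ± 3.6056)/2 ≈ 9.3028 or 5.6972.
  Sorted: λ_1 = 9.3028,  λ_2 = 7,  λ_3 = 5.6972  (check: sum = 22 = tr ✓).

Step 4 — unit eigenvector for λ_1 ≈ 9.3028: v spans the null space of (Sigma - λ_1 I), whose rows are
  r_1 = (-2.3028, 0, 0),  r_2 = (0, -3.3028, -1),  r_3 = (0, -1, -0.3028).
  v is orthogonal to every row, so take v ∝ r_1 × r_2 = ((0)·(-1) - (0)·(-3.3028), (0)·(0) - (-2.3028)·(-1), (-2.3028)·(-3.3028) - (0)·(0)) ≈ (0, -2.3028, 7.6056).
  Rescale (multiply by -1 so the first nonzero entry is positive): u = (0, 2.3028, -7.6056).
  ||u|| = √((0)² + (2.3028)² + (-7.6056)²) = √(63.1472) ≈ 7.9465,  v_1 = u/||u|| ≈ (0, 0.2898, -0.9571) (||v_1|| = 1).

λ_1 = 9.3028,  λ_2 = 7,  λ_3 = 5.6972;  v_1 ≈ (0, 0.2898, -0.9571)


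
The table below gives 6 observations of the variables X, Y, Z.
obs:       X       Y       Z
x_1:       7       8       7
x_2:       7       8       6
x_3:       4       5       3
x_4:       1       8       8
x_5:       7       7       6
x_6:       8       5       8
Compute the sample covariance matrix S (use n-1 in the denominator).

Step 1 — column means:
  mean(X) = (7 + 7 + 4 + 1 + 7 + 8) / 6 = 34/6 = 5.6667
  mean(Y) = (8 + 8 + 5 + 8 + 7 + 5) / 6 = 41/6 = 6.8333
  mean(Z) = (7 + 6 + 3 + 8 + 6 + 8) / 6 = 38/6 = 6.3333

Step 2 — sample covariance S[i,j] = (1/(n-1)) · Σ_k (x_{k,i} - mean_i) · (x_{k,j} - mean_j), with n-1 = 5.
  S[X,X] = ((1.3333)·(1.3333) + (1.3333)·(1.3333) + (-1.6667)·(-1.6667) + (-4.6667)·(-4.6667) + (1.3333)·(1.3333) + (2.3333)·(2.3333)) / 5 = 35.3333/5 = 7.0667
  S[X,Y] = ((1.3333)·(1.1667) + (1.3333)·(1.1667) + (-1.6667)·(-1.8333) + (-4.6667)·(1.1667) + (1.3333)·(0.1667) + (2.3333)·(-1.8333)) / 5 = -3.3333/5 = -0.6667
  S[X,Z] = ((1.3333)·(0.6667) + (1.3333)·(-0.3333) + (-1.6667)·(-3.3333) + (-4.6667)·(1.6667) + (1.3333)·(-0.3333) + (2.3333)·(1.6667)) / 5 = 1.6667/5 = 0.3333
  S[Y,Y] = ((1.1667)·(1.1667) + (1.1667)·(1.1667) + (-1.8333)·(-1.8333) + (1.1667)·(1.1667) + (0.1667)·(0.1667) + (-1.8333)·(-1.8333)) / 5 = 10.8333/5 = 2.1667
  S[Y,Z] = ((1.1667)·(0.6667) + (1.1667)·(-0.3333) + (-1.8333)·(-3.3333) + (1.1667)·(1.6667) + (0.1667)·(-0.3333) + (-1.8333)·(1.6667)) / 5 = 5.3333/5 = 1.0667
  S[Z,Z] = ((0.6667)·(0.6667) + (-0.3333)·(-0.3333) + (-3.3333)·(-3.3333) + (1.6667)·(1.6667) + (-0.3333)·(-0.3333) + (1.6667)·(1.6667)) / 5 = 17.3333/5 = 3.4667

S is symmetric (S[j,i] = S[i,j]). Assembling:

S = [[7.0667, -0.6667, 0.3333],
 [-0.6667, 2.1667, 1.0667],
 [0.3333, 1.0667, 3.4667]]


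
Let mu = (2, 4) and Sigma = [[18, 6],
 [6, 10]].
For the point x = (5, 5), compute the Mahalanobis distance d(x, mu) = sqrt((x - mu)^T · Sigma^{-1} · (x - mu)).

Step 1 — centre the observation: (x - mu) = (3, 1).

Step 2 — invert Sigma. det(Sigma) = 18·10 - (6)² = 144.
  Sigma^{-1} = (1/det) · [[d, -b], [-b, a]] = [[0.0694, -0.0417],
 [-0.0417, 0.125]].

Step 3 — form the quadratic (x - mu)^T · Sigma^{-1} · (x - mu):
  Sigma^{-1} · (x - mu) = (0.1667, 0).
  (x - mu)^T · [Sigma^{-1} · (x - mu)] = (3)·(0.1667) + (1)·(0) = 0.5.

Step 4 — take square root: d = √(0.5) ≈ 0.7071.

d(x, mu) = √(0.5) ≈ 0.7071


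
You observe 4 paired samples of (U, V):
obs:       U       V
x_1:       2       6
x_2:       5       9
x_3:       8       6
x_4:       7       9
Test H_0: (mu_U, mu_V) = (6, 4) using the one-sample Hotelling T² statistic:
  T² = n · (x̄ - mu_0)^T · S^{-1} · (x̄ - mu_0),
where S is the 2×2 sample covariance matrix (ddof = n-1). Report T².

Step 1 — sample mean vector:
  mean(U) = (2 + 5 + 8 + 7) / 4 = 22/4 = 5.5
  mean(V) = (6 + 9 + 6 + 9) / 4 = 30/4 = 7.5
  x̄ = (5.5, 7.5),  deviation x̄ - mu_0 = (5.5, 7.5) - (6, 4) = (-0.5, 3.5).

Step 2 — sample covariance matrix, S[i,j] = (1/(n-1)) · Σ_k (x_{k,i} - mean_i) · (x_{k,j} - mean_j), divisor n-1 = 3:
  S[U,U] = ((-3.5)·(-3.5) + (-0.5)·(-0.5) + (2.5)·(2.5) + (1.5)·(1.5)) / 3 = 21/3 = 7
  S[U,V] = ((-3.5)·(-1.5) + (-0.5)·(1.5) + (2.5)·(-1.5) + (1.5)·(1.5)) / 3 = 3/3 = 1
  S[V,V] = ((-1.5)·(-1.5) + (1.5)·(1.5) + (-1.5)·(-1.5) + (1.5)·(1.5)) / 3 = 9/3 = 3
  S = [[7, 1],
 [1, 3]].

Step 3 — invert S. det(S) = 7·3 - (1)² = 20.
  S^{-1} = (1/det) · [[d, -b], [-b, a]] = [[0.15, -0.05],
 [-0.05, 0.35]].

Step 4 — quadratic form (x̄ - mu_0)^T · S^{-1} · (x̄ - mu_0):
  S^{-1} · (x̄ - mu_0) = (-0.25, 1.25),
  (x̄ - mu_0)^T · [...] = (-0.5)·(-0.25) + (3.5)·(1.25) = 4.5.

Step 5 — scale by n: T² = 4 · 4.5 = 18.

T² ≈ 18


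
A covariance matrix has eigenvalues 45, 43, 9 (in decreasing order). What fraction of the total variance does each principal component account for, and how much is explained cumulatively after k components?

Step 1 — total variance = trace(Sigma) = Σ λ_i = 45 + 43 + 9 = 97.

Step 2 — fraction explained by component i = λ_i / Σ λ:
  PC1: 45/97 = 0.4639
  PC2: 43/97 = 0.4433
  PC3: 9/97 = 0.0928

Step 3 — cumulative fraction after k components = (λ_1 + ... + λ_k) / Σ λ:
  k = 1: 45/97 = 0.4639
  k = 2: (45 + 43)/97 = 88/97 = 0.9072
  k = 3: (45 + 43 + 9)/97 = 97/97 = 1

Summary (fraction, with percent):

explained: PC1 0.4639 (46.39%), PC2 0.4433 (44.33%), PC3 0.0928 (9.28%);  cumulative: 0.4639, 0.9072, 1


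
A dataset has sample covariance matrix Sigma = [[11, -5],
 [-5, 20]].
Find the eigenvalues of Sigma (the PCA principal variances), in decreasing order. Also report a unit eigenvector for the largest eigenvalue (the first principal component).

Step 1 — characteristic polynomial of 2×2 Sigma:
  det(Sigma - λI) = λ² - trace · λ + det = 0.
  trace = 11 + 20 = 31, det = 11·20 - (-5)² = 195.
Step 2 — discriminant:
  Δ = trace² - 4·det = 961 - 780 = 181.
Step 3 — eigenvalues:
  λ = (trace ± √Δ)/2 = (31 ± 13.4536)/2,
  λ_1 = 22.2268,  λ_2 = 8.7732.

Step 4 — unit eigenvector for λ_1: solve (Sigma - λ_1 I)v = 0. First row:
  (11 - 22.2268)·v_x + (-5)·v_y = 0, i.e. (-11.2268)·v_x + (-5)·v_y = 0,
  so v ∝ (b, λ_1 - a) = (-5, 11.2268); multiply by -1 so the first entry is positive: u = (5, -11.2268).
  ||u|| = √((5)² + (-11.2268)²) = √(151.0413) ≈ 12.2899,
  v_1 = u/||u|| ≈ (0.4068, -0.9135) (||v_1|| = 1).

λ_1 = 22.2268,  λ_2 = 8.7732;  v_1 ≈ (0.4068, -0.9135)


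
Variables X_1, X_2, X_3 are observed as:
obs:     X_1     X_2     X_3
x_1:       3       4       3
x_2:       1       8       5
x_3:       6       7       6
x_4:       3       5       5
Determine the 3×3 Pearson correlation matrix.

Step 1 — column means:
  mean(X_1) = (3 + 1 + 6 + 3) / 4 = 13/4 = 3.25
  mean(X_2) = (4 + 8 + 7 + 5) / 4 = 24/4 = 6
  mean(X_3) = (3 + 5 + 6 + 5) / 4 = 19/4 = 4.75

Step 2 — sample variances and covariances s[i,j] = (1/(n-1)) · Σ_k (x_{k,i} - mean_i) · (x_{k,j} - mean_j), with n-1 = 3:
  s[X_1,X_1] = ((-0.25)·(-0.25) + (-2.25)·(-2.25) + (2.75)·(2.75) + (-0.25)·(-0.25)) / 3 = 12.75/3 = 4.25
  s[X_1,X_2] = ((-0.25)·(-2) + (-2.25)·(2) + (2.75)·(1) + (-0.25)·(-1)) / 3 = -1/3 = -0.3333
  s[X_1,X_3] = ((-0.25)·(-1.75) + (-2.25)·(0.25) + (2.75)·(1.25) + (-0.25)·(0.25)) / 3 = 3.25/3 = 1.0833
  s[X_2,X_2] = ((-2)·(-2) + (2)·(2) + (1)·(1) + (-1)·(-1)) / 3 = 10/3 = 3.3333
  s[X_2,X_3] = ((-2)·(-1.75) + (2)·(0.25) + (1)·(1.25) + (-1)·(0.25)) / 3 = 5/3 = 1.6667
  s[X_3,X_3] = ((-1.75)·(-1.75) + (0.25)·(0.25) + (1.25)·(1.25) + (0.25)·(0.25)) / 3 = 4.75/3 = 1.5833
  Sample standard deviations s_i = √(s[i,i]):
  s(X_1) = √(4.25) = 2.0616
  s(X_2) = √(3.3333) = 1.8257
  s(X_3) = √(1.5833) = 1.2583

Step 3 — r_{ij} = s_{ij} / (s_i · s_j):
  r[X_1,X_1] = 1 (diagonal).
  r[X_1,X_2] = -0.3333 / (2.0616 · 1.8257) = -0.3333 / 3.7639 = -0.0886
  r[X_1,X_3] = 1.0833 / (2.0616 · 1.2583) = 1.0833 / 2.5941 = 0.4176
  r[X_2,X_2] = 1 (diagonal).
  r[X_2,X_3] = 1.6667 / (1.8257 · 1.2583) = 1.6667 / 2.2973 = 0.7255
  r[X_3,X_3] = 1 (diagonal).

R is symmetric with unit diagonal. Assembling:

R = [[1, -0.0886, 0.4176],
 [-0.0886, 1, 0.7255],
 [0.4176, 0.7255, 1]]


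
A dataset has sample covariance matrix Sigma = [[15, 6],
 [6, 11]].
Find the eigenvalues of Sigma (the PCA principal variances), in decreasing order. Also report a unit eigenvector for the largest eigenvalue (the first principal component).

Step 1 — characteristic polynomial of 2×2 Sigma:
  det(Sigma - λI) = λ² - trace · λ + det = 0.
  trace = 15 + 11 = 26, det = 15·11 - (6)² = 129.
Step 2 — discriminant:
  Δ = trace² - 4·det = 676 - 516 = 160.
Step 3 — eigenvalues:
  λ = (trace ± √Δ)/2 = (26 ± 12.6491)/2,
  λ_1 = 19.3246,  λ_2 = 6.6754.

Step 4 — unit eigenvector for λ_1: solve (Sigma - λ_1 I)v = 0. First row:
  (15 - 19.3246)·v_x + (6)·v_y = 0, i.e. (-4.3246)·v_x + (6)·v_y = 0,
  so v ∝ (b, λ_1 - a) = (6, 4.3246) = u.
  ||u|| = √((6)² + (4.3246)²) = √(54.7018) ≈ 7.3961,
  v_1 = u/||u|| ≈ (0.8112, 0.5847) (||v_1|| = 1).

λ_1 = 19.3246,  λ_2 = 6.6754;  v_1 ≈ (0.8112, 0.5847)


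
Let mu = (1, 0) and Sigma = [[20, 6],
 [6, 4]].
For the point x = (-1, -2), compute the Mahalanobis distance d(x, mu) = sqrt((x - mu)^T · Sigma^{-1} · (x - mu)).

Step 1 — centre the observation: (x - mu) = (-2, -2).

Step 2 — invert Sigma. det(Sigma) = 20·4 - (6)² = 44.
  Sigma^{-1} = (1/det) · [[d, -b], [-b, a]] = [[0.0909, -0.1364],
 [-0.1364, 0.4545]].

Step 3 — form the quadratic (x - mu)^T · Sigma^{-1} · (x - mu):
  Sigma^{-1} · (x - mu) = (0.0909, -0.6364).
  (x - mu)^T · [Sigma^{-1} · (x - mu)] = (-2)·(0.0909) + (-2)·(-0.6364) = 1.0909.

Step 4 — take square root: d = √(1.0909) ≈ 1.0445.

d(x, mu) = √(1.0909) ≈ 1.0445


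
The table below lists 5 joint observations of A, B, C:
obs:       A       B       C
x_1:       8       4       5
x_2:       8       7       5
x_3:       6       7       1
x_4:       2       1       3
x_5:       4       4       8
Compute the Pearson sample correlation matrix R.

Step 1 — column means:
  mean(A) = (8 + 8 + 6 + 2 + 4) / 5 = 28/5 = 5.6
  mean(B) = (4 + 7 + 7 + 1 + 4) / 5 = 23/5 = 4.6
  mean(C) = (5 + 5 + 1 + 3 + 8) / 5 = 22/5 = 4.4

Step 2 — sample variances and covariances s[i,j] = (1/(n-1)) · Σ_k (x_{k,i} - mean_i) · (x_{k,j} - mean_j), with n-1 = 4:
  s[A,A] = ((2.4)·(2.4) + (2.4)·(2.4) + (0.4)·(0.4) + (-3.6)·(-3.6) + (-1.6)·(-1.6)) / 4 = 27.2/4 = 6.8
  s[A,B] = ((2.4)·(-0.6) + (2.4)·(2.4) + (0.4)·(2.4) + (-3.6)·(-3.6) + (-1.6)·(-0.6)) / 4 = 19.2/4 = 4.8
  s[A,C] = ((2.4)·(0.6) + (2.4)·(0.6) + (0.4)·(-3.4) + (-3.6)·(-1.4) + (-1.6)·(3.6)) / 4 = 0.8/4 = 0.2
  s[B,B] = ((-0.6)·(-0.6) + (2.4)·(2.4) + (2.4)·(2.4) + (-3.6)·(-3.6) + (-0.6)·(-0.6)) / 4 = 25.2/4 = 6.3
  s[B,C] = ((-0.6)·(0.6) + (2.4)·(0.6) + (2.4)·(-3.4) + (-3.6)·(-1.4) + (-0.6)·(3.6)) / 4 = -4.2/4 = -1.05
  s[C,C] = ((0.6)·(0.6) + (0.6)·(0.6) + (-3.4)·(-3.4) + (-1.4)·(-1.4) + (3.6)·(3.6)) / 4 = 27.2/4 = 6.8
  Sample standard deviations s_i = √(s[i,i]):
  s(A) = √(6.8) = 2.6077
  s(B) = √(6.3) = 2.51
  s(C) = √(6.8) = 2.6077

Step 3 — r_{ij} = s_{ij} / (s_i · s_j):
  r[A,A] = 1 (diagonal).
  r[A,B] = 4.8 / (2.6077 · 2.51) = 4.8 / 6.5452 = 0.7334
  r[A,C] = 0.2 / (2.6077 · 2.6077) = 0.2 / 6.8 = 0.0294
  r[B,B] = 1 (diagonal).
  r[B,C] = -1.05 / (2.51 · 2.6077) = -1.05 / 6.5452 = -0.1604
  r[C,C] = 1 (diagonal).

R is symmetric with unit diagonal. Assembling:

R = [[1, 0.7334, 0.0294],
 [0.7334, 1, -0.1604],
 [0.0294, -0.1604, 1]]


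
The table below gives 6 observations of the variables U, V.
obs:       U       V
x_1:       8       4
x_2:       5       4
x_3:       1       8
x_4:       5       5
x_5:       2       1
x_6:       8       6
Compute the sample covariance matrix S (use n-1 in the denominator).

Step 1 — column means:
  mean(U) = (8 + 5 + 1 + 5 + 2 + 8) / 6 = 29/6 = 4.8333
  mean(V) = (4 + 4 + 8 + 5 + 1 + 6) / 6 = 28/6 = 4.6667

Step 2 — sample covariance S[i,j] = (1/(n-1)) · Σ_k (x_{k,i} - mean_i) · (x_{k,j} - mean_j), with n-1 = 5.
  S[U,U] = ((3.1667)·(3.1667) + (0.1667)·(0.1667) + (-3.8333)·(-3.8333) + (0.1667)·(0.1667) + (-2.8333)·(-2.8333) + (3.1667)·(3.1667)) / 5 = 42.8333/5 = 8.5667
  S[U,V] = ((3.1667)·(-0.6667) + (0.1667)·(-0.6667) + (-3.8333)·(3.3333) + (0.1667)·(0.3333) + (-2.8333)·(-3.6667) + (3.1667)·(1.3333)) / 5 = -0.3333/5 = -0.0667
  S[V,V] = ((-0.6667)·(-0.6667) + (-0.6667)·(-0.6667) + (3.3333)·(3.3333) + (0.3333)·(0.3333) + (-3.6667)·(-3.6667) + (1.3333)·(1.3333)) / 5 = 27.3333/5 = 5.4667

S is symmetric (S[j,i] = S[i,j]). Assembling:

S = [[8.5667, -0.0667],
 [-0.0667, 5.4667]]


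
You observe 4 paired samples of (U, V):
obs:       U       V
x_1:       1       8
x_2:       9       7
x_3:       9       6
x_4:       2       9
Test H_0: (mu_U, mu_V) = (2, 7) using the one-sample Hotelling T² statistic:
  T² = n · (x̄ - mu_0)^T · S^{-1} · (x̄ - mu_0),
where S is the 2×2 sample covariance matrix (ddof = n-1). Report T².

Step 1 — sample mean vector:
  mean(U) = (1 + 9 + 9 + 2) / 4 = 21/4 = 5.25
  mean(V) = (8 + 7 + 6 + 9) / 4 = 30/4 = 7.5
  x̄ = (5.25, 7.5),  deviation x̄ - mu_0 = (5.25, 7.5) - (2, 7) = (3.25, 0.5).

Step 2 — sample covariance matrix, S[i,j] = (1/(n-1)) · Σ_k (x_{k,i} - mean_i) · (x_{k,j} - mean_j), divisor n-1 = 3:
  S[U,U] = ((-4.25)·(-4.25) + (3.75)·(3.75) + (3.75)·(3.75) + (-3.25)·(-3.25)) / 3 = 56.75/3 = 18.9167
  S[U,V] = ((-4.25)·(0.5) + (3.75)·(-0.5) + (3.75)·(-1.5) + (-3.25)·(1.5)) / 3 = -14.5/3 = -4.8333
  S[V,V] = ((0.5)·(0.5) + (-0.5)·(-0.5) + (-1.5)·(-1.5) + (1.5)·(1.5)) / 3 = 5/3 = 1.6667
  S = [[18.9167, -4.8333],
 [-4.8333, 1.6667]].

Step 3 — invert S. det(S) = 18.9167·1.6667 - (-4.8333)² = 8.1667.
  S^{-1} = (1/det) · [[d, -b], [-b, a]] = [[0.2041, 0.5918],
 [0.5918, 2.3163]].

Step 4 — quadratic form (x̄ - mu_0)^T · S^{-1} · (x̄ - mu_0):
  S^{-1} · (x̄ - mu_0) = (0.9592, 3.0816),
  (x̄ - mu_0)^T · [...] = (3.25)·(0.9592) + (0.5)·(3.0816) = 4.6582.

Step 5 — scale by n: T² = 4 · 4.6582 = 18.6327.

T² ≈ 18.6327


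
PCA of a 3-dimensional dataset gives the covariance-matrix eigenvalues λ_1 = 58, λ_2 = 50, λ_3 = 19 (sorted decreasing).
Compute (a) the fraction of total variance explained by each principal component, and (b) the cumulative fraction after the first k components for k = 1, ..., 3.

Step 1 — total variance = trace(Sigma) = Σ λ_i = 58 + 50 + 19 = 127.

Step 2 — fraction explained by component i = λ_i / Σ λ:
  PC1: 58/127 = 0.4567
  PC2: 50/127 = 0.3937
  PC3: 19/127 = 0.1496

Step 3 — cumulative fraction after k components = (λ_1 + ... + λ_k) / Σ λ:
  k = 1: 58/127 = 0.4567
  k = 2: (58 + 50)/127 = 108/127 = 0.8504
  k = 3: (58 + 50 + 19)/127 = 127/127 = 1

Summary (fraction, with percent):

explained: PC1 0.4567 (45.67%), PC2 0.3937 (39.37%), PC3 0.1496 (14.96%);  cumulative: 0.4567, 0.8504, 1


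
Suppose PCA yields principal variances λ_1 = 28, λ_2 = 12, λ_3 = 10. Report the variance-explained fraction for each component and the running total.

Step 1 — total variance = trace(Sigma) = Σ λ_i = 28 + 12 + 10 = 50.

Step 2 — fraction explained by component i = λ_i / Σ λ:
  PC1: 28/50 = 0.56
  PC2: 12/50 = 0.24
  PC3: 10/50 = 0.2

Step 3 — cumulative fraction after k components = (λ_1 + ... + λ_k) / Σ λ:
  k = 1: 28/50 = 0.56
  k = 2: (28 + 12)/50 = 40/50 = 0.8
  k = 3: (28 + 12 + 10)/50 = 50/50 = 1

Summary (fraction, with percent):

explained: PC1 0.56 (56%), PC2 0.24 (24%), PC3 0.2 (20%);  cumulative: 0.56, 0.8, 1


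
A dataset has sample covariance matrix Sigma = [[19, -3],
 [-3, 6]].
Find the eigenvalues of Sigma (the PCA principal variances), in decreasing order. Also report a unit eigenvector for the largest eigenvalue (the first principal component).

Step 1 — characteristic polynomial of 2×2 Sigma:
  det(Sigma - λI) = λ² - trace · λ + det = 0.
  trace = 19 + 6 = 25, det = 19·6 - (-3)² = 105.
Step 2 — discriminant:
  Δ = trace² - 4·det = 625 - 420 = 205.
Step 3 — eigenvalues:
  λ = (trace ± √Δ)/2 = (25 ± 14.3178)/2,
  λ_1 = 19.6589,  λ_2 = 5.3411.

Step 4 — unit eigenvector for λ_1: solve (Sigma - λ_1 I)v = 0. First row:
  (19 - 19.6589)·v_x + (-3)·v_y = 0, i.e. (-0.6589)·v_x + (-3)·v_y = 0,
  so v ∝ (b, λ_1 - a) = (-3, 0.6589); multiply by -1 so the first entry is positive: u = (3, -0.6589).
  ||u|| = √((3)² + (-0.6589)²) = √(9.4342) ≈ 3.0715,
  v_1 = u/||u|| ≈ (0.9767, -0.2145) (||v_1|| = 1).

λ_1 = 19.6589,  λ_2 = 5.3411;  v_1 ≈ (0.9767, -0.2145)


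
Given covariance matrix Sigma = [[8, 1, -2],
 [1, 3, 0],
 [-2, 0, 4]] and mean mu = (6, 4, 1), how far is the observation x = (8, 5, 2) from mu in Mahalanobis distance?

Step 1 — centre the observation: (x - mu) = (2, 1, 1).

Step 2 — invert Sigma (cofactor / det for 3×3, or solve directly):
  Sigma^{-1} = [[0.15, -0.05, 0.075],
 [-0.05, 0.35, -0.025],
 [0.075, -0.025, 0.2875]].

Step 3 — form the quadratic (x - mu)^T · Sigma^{-1} · (x - mu):
  Sigma^{-1} · (x - mu) = (0.325, 0.225, 0.4125).
  (x - mu)^T · [Sigma^{-1} · (x - mu)] = (2)·(0.325) + (1)·(0.225) + (1)·(0.4125) = 1.2875.

Step 4 — take square root: d = √(1.2875) ≈ 1.1347.

d(x, mu) = √(1.2875) ≈ 1.1347


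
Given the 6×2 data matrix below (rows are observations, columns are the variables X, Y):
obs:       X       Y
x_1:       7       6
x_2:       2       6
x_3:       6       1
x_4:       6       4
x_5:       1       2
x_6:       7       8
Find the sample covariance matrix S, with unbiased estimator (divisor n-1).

Step 1 — column means:
  mean(X) = (7 + 2 + 6 + 6 + 1 + 7) / 6 = 29/6 = 4.8333
  mean(Y) = (6 + 6 + 1 + 4 + 2 + 8) / 6 = 27/6 = 4.5

Step 2 — sample covariance S[i,j] = (1/(n-1)) · Σ_k (x_{k,i} - mean_i) · (x_{k,j} - mean_j), with n-1 = 5.
  S[X,X] = ((2.1667)·(2.1667) + (-2.8333)·(-2.8333) + (1.1667)·(1.1667) + (1.1667)·(1.1667) + (-3.8333)·(-3.8333) + (2.1667)·(2.1667)) / 5 = 34.8333/5 = 6.9667
  S[X,Y] = ((2.1667)·(1.5) + (-2.8333)·(1.5) + (1.1667)·(-3.5) + (1.1667)·(-0.5) + (-3.8333)·(-2.5) + (2.1667)·(3.5)) / 5 = 11.5/5 = 2.3
  S[Y,Y] = ((1.5)·(1.5) + (1.5)·(1.5) + (-3.5)·(-3.5) + (-0.5)·(-0.5) + (-2.5)·(-2.5) + (3.5)·(3.5)) / 5 = 35.5/5 = 7.1

S is symmetric (S[j,i] = S[i,j]). Assembling:

S = [[6.9667, 2.3],
 [2.3, 7.1]]


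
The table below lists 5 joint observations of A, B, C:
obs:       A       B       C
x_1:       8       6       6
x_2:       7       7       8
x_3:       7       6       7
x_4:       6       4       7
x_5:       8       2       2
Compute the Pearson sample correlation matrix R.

Step 1 — column means:
  mean(A) = (8 + 7 + 7 + 6 + 8) / 5 = 36/5 = 7.2
  mean(B) = (6 + 7 + 6 + 4 + 2) / 5 = 25/5 = 5
  mean(C) = (6 + 8 + 7 + 7 + 2) / 5 = 30/5 = 6

Step 2 — sample variances and covariances s[i,j] = (1/(n-1)) · Σ_k (x_{k,i} - mean_i) · (x_{k,j} - mean_j), with n-1 = 4:
  s[A,A] = ((0.8)·(0.8) + (-0.2)·(-0.2) + (-0.2)·(-0.2) + (-1.2)·(-1.2) + (0.8)·(0.8)) / 4 = 2.8/4 = 0.7
  s[A,B] = ((0.8)·(1) + (-0.2)·(2) + (-0.2)·(1) + (-1.2)·(-1) + (0.8)·(-3)) / 4 = -1/4 = -0.25
  s[A,C] = ((0.8)·(0) + (-0.2)·(2) + (-0.2)·(1) + (-1.2)·(1) + (0.8)·(-4)) / 4 = -5/4 = -1.25
  s[B,B] = ((1)·(1) + (2)·(2) + (1)·(1) + (-1)·(-1) + (-3)·(-3)) / 4 = 16/4 = 4
  s[B,C] = ((1)·(0) + (2)·(2) + (1)·(1) + (-1)·(1) + (-3)·(-4)) / 4 = 16/4 = 4
  s[C,C] = ((0)·(0) + (2)·(2) + (1)·(1) + (1)·(1) + (-4)·(-4)) / 4 = 22/4 = 5.5
  Sample standard deviations s_i = √(s[i,i]):
  s(A) = √(0.7) = 0.8367
  s(B) = √(4) = 2
  s(C) = √(5.5) = 2.3452

Step 3 — r_{ij} = s_{ij} / (s_i · s_j):
  r[A,A] = 1 (diagonal).
  r[A,B] = -0.25 / (0.8367 · 2) = -0.25 / 1.6733 = -0.1494
  r[A,C] = -1.25 / (0.8367 · 2.3452) = -1.25 / 1.9621 = -0.6371
  r[B,B] = 1 (diagonal).
  r[B,C] = 4 / (2 · 2.3452) = 4 / 4.6904 = 0.8528
  r[C,C] = 1 (diagonal).

R is symmetric with unit diagonal. Assembling:

R = [[1, -0.1494, -0.6371],
 [-0.1494, 1, 0.8528],
 [-0.6371, 0.8528, 1]]


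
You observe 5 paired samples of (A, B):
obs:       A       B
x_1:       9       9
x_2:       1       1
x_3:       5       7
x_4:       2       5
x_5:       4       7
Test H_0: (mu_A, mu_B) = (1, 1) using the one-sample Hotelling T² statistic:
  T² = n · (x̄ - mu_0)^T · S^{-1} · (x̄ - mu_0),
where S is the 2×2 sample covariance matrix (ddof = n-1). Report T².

Step 1 — sample mean vector:
  mean(A) = (9 + 1 + 5 + 2 + 4) / 5 = 21/5 = 4.2
  mean(B) = (9 + 1 + 7 + 5 + 7) / 5 = 29/5 = 5.8
  x̄ = (4.2, 5.8),  deviation x̄ - mu_0 = (4.2, 5.8) - (1, 1) = (3.2, 4.8).

Step 2 — sample covariance matrix, S[i,j] = (1/(n-1)) · Σ_k (x_{k,i} - mean_i) · (x_{k,j} - mean_j), divisor n-1 = 4:
  S[A,A] = ((4.8)·(4.8) + (-3.2)·(-3.2) + (0.8)·(0.8) + (-2.2)·(-2.2) + (-0.2)·(-0.2)) / 4 = 38.8/4 = 9.7
  S[A,B] = ((4.8)·(3.2) + (-3.2)·(-4.8) + (0.8)·(1.2) + (-2.2)·(-0.8) + (-0.2)·(1.2)) / 4 = 33.2/4 = 8.3
  S[B,B] = ((3.2)·(3.2) + (-4.8)·(-4.8) + (1.2)·(1.2) + (-0.8)·(-0.8) + (1.2)·(1.2)) / 4 = 36.8/4 = 9.2
  S = [[9.7, 8.3],
 [8.3, 9.2]].

Step 3 — invert S. det(S) = 9.7·9.2 - (8.3)² = 20.35.
  S^{-1} = (1/det) · [[d, -b], [-b, a]] = [[0.4521, -0.4079],
 [-0.4079, 0.4767]].

Step 4 — quadratic form (x̄ - mu_0)^T · S^{-1} · (x̄ - mu_0):
  S^{-1} · (x̄ - mu_0) = (-0.5111, 0.9828),
  (x̄ - mu_0)^T · [...] = (3.2)·(-0.5111) + (4.8)·(0.9828) = 3.0821.

Step 5 — scale by n: T² = 5 · 3.0821 = 15.4103.

T² ≈ 15.4103


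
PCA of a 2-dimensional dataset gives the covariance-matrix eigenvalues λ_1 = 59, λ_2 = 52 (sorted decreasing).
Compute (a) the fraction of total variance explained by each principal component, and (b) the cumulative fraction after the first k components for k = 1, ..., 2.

Step 1 — total variance = trace(Sigma) = Σ λ_i = 59 + 52 = 111.

Step 2 — fraction explained by component i = λ_i / Σ λ:
  PC1: 59/111 = 0.5315
  PC2: 52/111 = 0.4685

Step 3 — cumulative fraction after k components = (λ_1 + ... + λ_k) / Σ λ:
  k = 1: 59/111 = 0.5315
  k = 2: (59 + 52)/111 = 111/111 = 1

Summary (fraction, with percent):

explained: PC1 0.5315 (53.15%), PC2 0.4685 (46.85%);  cumulative: 0.5315, 1


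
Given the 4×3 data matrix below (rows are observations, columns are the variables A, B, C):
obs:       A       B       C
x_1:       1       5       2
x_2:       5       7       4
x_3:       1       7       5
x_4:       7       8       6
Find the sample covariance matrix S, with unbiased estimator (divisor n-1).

Step 1 — column means:
  mean(A) = (1 + 5 + 1 + 7) / 4 = 14/4 = 3.5
  mean(B) = (5 + 7 + 7 + 8) / 4 = 27/4 = 6.75
  mean(C) = (2 + 4 + 5 + 6) / 4 = 17/4 = 4.25

Step 2 — sample covariance S[i,j] = (1/(n-1)) · Σ_k (x_{k,i} - mean_i) · (x_{k,j} - mean_j), with n-1 = 3.
  S[A,A] = ((-2.5)·(-2.5) + (1.5)·(1.5) + (-2.5)·(-2.5) + (3.5)·(3.5)) / 3 = 27/3 = 9
  S[A,B] = ((-2.5)·(-1.75) + (1.5)·(0.25) + (-2.5)·(0.25) + (3.5)·(1.25)) / 3 = 8.5/3 = 2.8333
  S[A,C] = ((-2.5)·(-2.25) + (1.5)·(-0.25) + (-2.5)·(0.75) + (3.5)·(1.75)) / 3 = 9.5/3 = 3.1667
  S[B,B] = ((-1.75)·(-1.75) + (0.25)·(0.25) + (0.25)·(0.25) + (1.25)·(1.25)) / 3 = 4.75/3 = 1.5833
  S[B,C] = ((-1.75)·(-2.25) + (0.25)·(-0.25) + (0.25)·(0.75) + (1.25)·(1.75)) / 3 = 6.25/3 = 2.0833
  S[C,C] = ((-2.25)·(-2.25) + (-0.25)·(-0.25) + (0.75)·(0.75) + (1.75)·(1.75)) / 3 = 8.75/3 = 2.9167

S is symmetric (S[j,i] = S[i,j]). Assembling:

S = [[9, 2.8333, 3.1667],
 [2.8333, 1.5833, 2.0833],
 [3.1667, 2.0833, 2.9167]]


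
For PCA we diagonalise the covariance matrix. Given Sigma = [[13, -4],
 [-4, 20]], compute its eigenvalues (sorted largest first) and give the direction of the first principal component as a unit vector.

Step 1 — characteristic polynomial of 2×2 Sigma:
  det(Sigma - λI) = λ² - trace · λ + det = 0.
  trace = 13 + 20 = 33, det = 13·20 - (-4)² = 244.
Step 2 — discriminant:
  Δ = trace² - 4·det = 1089 - 976 = 113.
Step 3 — eigenvalues:
  λ = (trace ± √Δ)/2 = (33 ± 10.6301)/2,
  λ_1 = 21.8151,  λ_2 = 11.1849.

Step 4 — unit eigenvector for λ_1: solve (Sigma - λ_1 I)v = 0. First row:
  (13 - 21.8151)·v_x + (-4)·v_y = 0, i.e. (-8.8151)·v_x + (-4)·v_y = 0,
  so v ∝ (b, λ_1 - a) = (-4, 8.8151); multiply by -1 so the first entry is positive: u = (4, -8.8151).
  ||u|| = √((4)² + (-8.8151)²) = √(93.7055) ≈ 9.6802,
  v_1 = u/||u|| ≈ (0.4132, -0.9106) (||v_1|| = 1).

λ_1 = 21.8151,  λ_2 = 11.1849;  v_1 ≈ (0.4132, -0.9106)


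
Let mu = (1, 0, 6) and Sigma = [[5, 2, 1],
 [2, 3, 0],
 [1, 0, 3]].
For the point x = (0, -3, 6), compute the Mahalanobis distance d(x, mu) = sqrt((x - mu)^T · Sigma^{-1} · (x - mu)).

Step 1 — centre the observation: (x - mu) = (-1, -3, 0).

Step 2 — invert Sigma (cofactor / det for 3×3, or solve directly):
  Sigma^{-1} = [[0.3, -0.2, -0.1],
 [-0.2, 0.4667, 0.0667],
 [-0.1, 0.0667, 0.3667]].

Step 3 — form the quadratic (x - mu)^T · Sigma^{-1} · (x - mu):
  Sigma^{-1} · (x - mu) = (0.3, -1.2, -0.1).
  (x - mu)^T · [Sigma^{-1} · (x - mu)] = (-1)·(0.3) + (-3)·(-1.2) + (0)·(-0.1) = 3.3.

Step 4 — take square root: d = √(3.3) ≈ 1.8166.

d(x, mu) = √(3.3) ≈ 1.8166


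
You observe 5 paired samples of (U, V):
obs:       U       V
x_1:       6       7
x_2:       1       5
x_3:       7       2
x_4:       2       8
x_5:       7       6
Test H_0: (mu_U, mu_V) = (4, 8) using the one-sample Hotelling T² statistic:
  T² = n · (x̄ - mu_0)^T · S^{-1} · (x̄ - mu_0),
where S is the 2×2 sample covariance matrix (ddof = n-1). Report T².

Step 1 — sample mean vector:
  mean(U) = (6 + 1 + 7 + 2 + 7) / 5 = 23/5 = 4.6
  mean(V) = (7 + 5 + 2 + 8 + 6) / 5 = 28/5 = 5.6
  x̄ = (4.6, 5.6),  deviation x̄ - mu_0 = (4.6, 5.6) - (4, 8) = (0.6, -2.4).

Step 2 — sample covariance matrix, S[i,j] = (1/(n-1)) · Σ_k (x_{k,i} - mean_i) · (x_{k,j} - mean_j), divisor n-1 = 4:
  S[U,U] = ((1.4)·(1.4) + (-3.6)·(-3.6) + (2.4)·(2.4) + (-2.6)·(-2.6) + (2.4)·(2.4)) / 4 = 33.2/4 = 8.3
  S[U,V] = ((1.4)·(1.4) + (-3.6)·(-0.6) + (2.4)·(-3.6) + (-2.6)·(2.4) + (2.4)·(0.4)) / 4 = -9.8/4 = -2.45
  S[V,V] = ((1.4)·(1.4) + (-0.6)·(-0.6) + (-3.6)·(-3.6) + (2.4)·(2.4) + (0.4)·(0.4)) / 4 = 21.2/4 = 5.3
  S = [[8.3, -2.45],
 [-2.45, 5.3]].

Step 3 — invert S. det(S) = 8.3·5.3 - (-2.45)² = 37.9875.
  S^{-1} = (1/det) · [[d, -b], [-b, a]] = [[0.1395, 0.0645],
 [0.0645, 0.2185]].

Step 4 — quadratic form (x̄ - mu_0)^T · S^{-1} · (x̄ - mu_0):
  S^{-1} · (x̄ - mu_0) = (-0.0711, -0.4857),
  (x̄ - mu_0)^T · [...] = (0.6)·(-0.0711) + (-2.4)·(-0.4857) = 1.123.

Step 5 — scale by n: T² = 5 · 1.123 = 5.615.

T² ≈ 5.615


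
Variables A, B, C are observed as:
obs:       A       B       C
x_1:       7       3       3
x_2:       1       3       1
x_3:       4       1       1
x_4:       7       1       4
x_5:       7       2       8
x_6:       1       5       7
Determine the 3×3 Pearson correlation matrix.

Step 1 — column means:
  mean(A) = (7 + 1 + 4 + 7 + 7 + 1) / 6 = 27/6 = 4.5
  mean(B) = (3 + 3 + 1 + 1 + 2 + 5) / 6 = 15/6 = 2.5
  mean(C) = (3 + 1 + 1 + 4 + 8 + 7) / 6 = 24/6 = 4

Step 2 — sample variances and covariances s[i,j] = (1/(n-1)) · Σ_k (x_{k,i} - mean_i) · (x_{k,j} - mean_j), with n-1 = 5:
  s[A,A] = ((2.5)·(2.5) + (-3.5)·(-3.5) + (-0.5)·(-0.5) + (2.5)·(2.5) + (2.5)·(2.5) + (-3.5)·(-3.5)) / 5 = 43.5/5 = 8.7
  s[A,B] = ((2.5)·(0.5) + (-3.5)·(0.5) + (-0.5)·(-1.5) + (2.5)·(-1.5) + (2.5)·(-0.5) + (-3.5)·(2.5)) / 5 = -13.5/5 = -2.7
  s[A,C] = ((2.5)·(-1) + (-3.5)·(-3) + (-0.5)·(-3) + (2.5)·(0) + (2.5)·(4) + (-3.5)·(3)) / 5 = 9/5 = 1.8
  s[B,B] = ((0.5)·(0.5) + (0.5)·(0.5) + (-1.5)·(-1.5) + (-1.5)·(-1.5) + (-0.5)·(-0.5) + (2.5)·(2.5)) / 5 = 11.5/5 = 2.3
  s[B,C] = ((0.5)·(-1) + (0.5)·(-3) + (-1.5)·(-3) + (-1.5)·(0) + (-0.5)·(4) + (2.5)·(3)) / 5 = 8/5 = 1.6
  s[C,C] = ((-1)·(-1) + (-3)·(-3) + (-3)·(-3) + (0)·(0) + (4)·(4) + (3)·(3)) / 5 = 44/5 = 8.8
  Sample standard deviations s_i = √(s[i,i]):
  s(A) = √(8.7) = 2.9496
  s(B) = √(2.3) = 1.5166
  s(C) = √(8.8) = 2.9665

Step 3 — r_{ij} = s_{ij} / (s_i · s_j):
  r[A,A] = 1 (diagonal).
  r[A,B] = -2.7 / (2.9496 · 1.5166) = -2.7 / 4.4733 = -0.6036
  r[A,C] = 1.8 / (2.9496 · 2.9665) = 1.8 / 8.7499 = 0.2057
  r[B,B] = 1 (diagonal).
  r[B,C] = 1.6 / (1.5166 · 2.9665) = 1.6 / 4.4989 = 0.3556
  r[C,C] = 1 (diagonal).

R is symmetric with unit diagonal. Assembling:

R = [[1, -0.6036, 0.2057],
 [-0.6036, 1, 0.3556],
 [0.2057, 0.3556, 1]]


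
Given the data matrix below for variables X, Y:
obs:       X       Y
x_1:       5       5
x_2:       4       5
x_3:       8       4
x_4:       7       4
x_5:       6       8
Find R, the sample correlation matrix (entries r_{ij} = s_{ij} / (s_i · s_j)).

Step 1 — column means:
  mean(X) = (5 + 4 + 8 + 7 + 6) / 5 = 30/5 = 6
  mean(Y) = (5 + 5 + 4 + 4 + 8) / 5 = 26/5 = 5.2

Step 2 — sample variances and covariances s[i,j] = (1/(n-1)) · Σ_k (x_{k,i} - mean_i) · (x_{k,j} - mean_j), with n-1 = 4:
  s[X,X] = ((-1)·(-1) + (-2)·(-2) + (2)·(2) + (1)·(1) + (0)·(0)) / 4 = 10/4 = 2.5
  s[X,Y] = ((-1)·(-0.2) + (-2)·(-0.2) + (2)·(-1.2) + (1)·(-1.2) + (0)·(2.8)) / 4 = -3/4 = -0.75
  s[Y,Y] = ((-0.2)·(-0.2) + (-0.2)·(-0.2) + (-1.2)·(-1.2) + (-1.2)·(-1.2) + (2.8)·(2.8)) / 4 = 10.8/4 = 2.7
  Sample standard deviations s_i = √(s[i,i]):
  s(X) = √(2.5) = 1.5811
  s(Y) = √(2.7) = 1.6432

Step 3 — r_{ij} = s_{ij} / (s_i · s_j):
  r[X,X] = 1 (diagonal).
  r[X,Y] = -0.75 / (1.5811 · 1.6432) = -0.75 / 2.5981 = -0.2887
  r[Y,Y] = 1 (diagonal).

R is symmetric with unit diagonal. Assembling:

R = [[1, -0.2887],
 [-0.2887, 1]]


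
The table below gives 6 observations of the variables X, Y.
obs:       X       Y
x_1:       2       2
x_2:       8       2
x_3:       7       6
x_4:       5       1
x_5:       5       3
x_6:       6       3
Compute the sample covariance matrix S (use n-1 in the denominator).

Step 1 — column means:
  mean(X) = (2 + 8 + 7 + 5 + 5 + 6) / 6 = 33/6 = 5.5
  mean(Y) = (2 + 2 + 6 + 1 + 3 + 3) / 6 = 17/6 = 2.8333

Step 2 — sample covariance S[i,j] = (1/(n-1)) · Σ_k (x_{k,i} - mean_i) · (x_{k,j} - mean_j), with n-1 = 5.
  S[X,X] = ((-3.5)·(-3.5) + (2.5)·(2.5) + (1.5)·(1.5) + (-0.5)·(-0.5) + (-0.5)·(-0.5) + (0.5)·(0.5)) / 5 = 21.5/5 = 4.3
  S[X,Y] = ((-3.5)·(-0.8333) + (2.5)·(-0.8333) + (1.5)·(3.1667) + (-0.5)·(-1.8333) + (-0.5)·(0.1667) + (0.5)·(0.1667)) / 5 = 6.5/5 = 1.3
  S[Y,Y] = ((-0.8333)·(-0.8333) + (-0.8333)·(-0.8333) + (3.1667)·(3.1667) + (-1.8333)·(-1.8333) + (0.1667)·(0.1667) + (0.1667)·(0.1667)) / 5 = 14.8333/5 = 2.9667

S is symmetric (S[j,i] = S[i,j]). Assembling:

S = [[4.3, 1.3],
 [1.3, 2.9667]]


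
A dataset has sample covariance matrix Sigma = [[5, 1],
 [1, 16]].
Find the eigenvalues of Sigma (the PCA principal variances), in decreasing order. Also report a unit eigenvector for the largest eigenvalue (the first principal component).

Step 1 — characteristic polynomial of 2×2 Sigma:
  det(Sigma - λI) = λ² - trace · λ + det = 0.
  trace = 5 + 16 = 21, det = 5·16 - (1)² = 79.
Step 2 — discriminant:
  Δ = trace² - 4·det = 441 - 316 = 125.
Step 3 — eigenvalues:
  λ = (trace ± √Δ)/2 = (21 ± 11.1803)/2,
  λ_1 = 16.0902,  λ_2 = 4.9098.

Step 4 — unit eigenvector for λ_1: solve (Sigma - λ_1 I)v = 0. First row:
  (5 - 16.0902)·v_x + (1)·v_y = 0, i.e. (-11.0902)·v_x + (1)·v_y = 0,
  so v ∝ (b, λ_1 - a) = (1, 11.0902) = u.
  ||u|| = √((1)² + (11.0902)²) = √(123.9919) ≈ 11.1352,
  v_1 = u/||u|| ≈ (0.0898, 0.996) (||v_1|| = 1).

λ_1 = 16.0902,  λ_2 = 4.9098;  v_1 ≈ (0.0898, 0.996)


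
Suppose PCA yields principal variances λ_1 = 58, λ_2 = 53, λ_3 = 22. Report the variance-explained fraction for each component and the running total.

Step 1 — total variance = trace(Sigma) = Σ λ_i = 58 + 53 + 22 = 133.

Step 2 — fraction explained by component i = λ_i / Σ λ:
  PC1: 58/133 = 0.4361
  PC2: 53/133 = 0.3985
  PC3: 22/133 = 0.1654

Step 3 — cumulative fraction after k components = (λ_1 + ... + λ_k) / Σ λ:
  k = 1: 58/133 = 0.4361
  k = 2: (58 + 53)/133 = 111/133 = 0.8346
  k = 3: (58 + 53 + 22)/133 = 133/133 = 1

Summary (fraction, with percent):

explained: PC1 0.4361 (43.61%), PC2 0.3985 (39.85%), PC3 0.1654 (16.54%);  cumulative: 0.4361, 0.8346, 1


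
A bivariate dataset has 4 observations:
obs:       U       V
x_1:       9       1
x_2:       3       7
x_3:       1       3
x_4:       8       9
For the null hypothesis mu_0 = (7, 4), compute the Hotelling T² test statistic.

Step 1 — sample mean vector:
  mean(U) = (9 + 3 + 1 + 8) / 4 = 21/4 = 5.25
  mean(V) = (1 + 7 + 3 + 9) / 4 = 20/4 = 5
  x̄ = (5.25, 5),  deviation x̄ - mu_0 = (5.25, 5) - (7, 4) = (-1.75, 1).

Step 2 — sample covariance matrix, S[i,j] = (1/(n-1)) · Σ_k (x_{k,i} - mean_i) · (x_{k,j} - mean_j), divisor n-1 = 3:
  S[U,U] = ((3.75)·(3.75) + (-2.25)·(-2.25) + (-4.25)·(-4.25) + (2.75)·(2.75)) / 3 = 44.75/3 = 14.9167
  S[U,V] = ((3.75)·(-4) + (-2.25)·(2) + (-4.25)·(-2) + (2.75)·(4)) / 3 = 0/3 = 0
  S[V,V] = ((-4)·(-4) + (2)·(2) + (-2)·(-2) + (4)·(4)) / 3 = 40/3 = 13.3333
  S = [[14.9167, 0],
 [0, 13.3333]].

Step 3 — invert S. det(S) = 14.9167·13.3333 - (0)² = 198.8889.
  S^{-1} = (1/det) · [[d, -b], [-b, a]] = [[0.067, 0],
 [0, 0.075]].

Step 4 — quadratic form (x̄ - mu_0)^T · S^{-1} · (x̄ - mu_0):
  S^{-1} · (x̄ - mu_0) = (-0.1173, 0.075),
  (x̄ - mu_0)^T · [...] = (-1.75)·(-0.1173) + (1)·(0.075) = 0.2803.

Step 5 — scale by n: T² = 4 · 0.2803 = 1.1212.

T² ≈ 1.1212


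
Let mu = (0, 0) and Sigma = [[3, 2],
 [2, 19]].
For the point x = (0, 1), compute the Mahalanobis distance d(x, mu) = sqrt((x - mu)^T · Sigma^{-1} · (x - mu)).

Step 1 — centre the observation: (x - mu) = (0, 1).

Step 2 — invert Sigma. det(Sigma) = 3·19 - (2)² = 53.
  Sigma^{-1} = (1/det) · [[d, -b], [-b, a]] = [[0.3585, -0.0377],
 [-0.0377, 0.0566]].

Step 3 — form the quadratic (x - mu)^T · Sigma^{-1} · (x - mu):
  Sigma^{-1} · (x - mu) = (-0.0377, 0.0566).
  (x - mu)^T · [Sigma^{-1} · (x - mu)] = (0)·(-0.0377) + (1)·(0.0566) = 0.0566.

Step 4 — take square root: d = √(0.0566) ≈ 0.2379.

d(x, mu) = √(0.0566) ≈ 0.2379


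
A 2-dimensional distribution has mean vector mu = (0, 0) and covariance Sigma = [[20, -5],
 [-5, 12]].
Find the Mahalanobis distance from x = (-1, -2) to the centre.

Step 1 — centre the observation: (x - mu) = (-1, -2).

Step 2 — invert Sigma. det(Sigma) = 20·12 - (-5)² = 215.
  Sigma^{-1} = (1/det) · [[d, -b], [-b, a]] = [[0.0558, 0.0233],
 [0.0233, 0.093]].

Step 3 — form the quadratic (x - mu)^T · Sigma^{-1} · (x - mu):
  Sigma^{-1} · (x - mu) = (-0.1023, -0.2093).
  (x - mu)^T · [Sigma^{-1} · (x - mu)] = (-1)·(-0.1023) + (-2)·(-0.2093) = 0.5209.

Step 4 — take square root: d = √(0.5209) ≈ 0.7218.

d(x, mu) = √(0.5209) ≈ 0.7218


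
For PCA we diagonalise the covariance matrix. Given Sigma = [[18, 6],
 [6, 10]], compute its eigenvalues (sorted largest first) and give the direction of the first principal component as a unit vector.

Step 1 — characteristic polynomial of 2×2 Sigma:
  det(Sigma - λI) = λ² - trace · λ + det = 0.
  trace = 18 + 10 = 28, det = 18·10 - (6)² = 144.
Step 2 — discriminant:
  Δ = trace² - 4·det = 784 - 576 = 208.
Step 3 — eigenvalues:
  λ = (trace ± √Δ)/2 = (28 ± 14.4222)/2,
  λ_1 = 21.2111,  λ_2 = 6.7889.

Step 4 — unit eigenvector for λ_1: solve (Sigma - λ_1 I)v = 0. First row:
  (18 - 21.2111)·v_x + (6)·v_y = 0, i.e. (-3.2111)·v_x + (6)·v_y = 0,
  so v ∝ (b, λ_1 - a) = (6, 3.2111) = u.
  ||u|| = √((6)² + (3.2111)²) = √(46.3112) ≈ 6.8052,
  v_1 = u/||u|| ≈ (0.8817, 0.4719) (||v_1|| = 1).

λ_1 = 21.2111,  λ_2 = 6.7889;  v_1 ≈ (0.8817, 0.4719)


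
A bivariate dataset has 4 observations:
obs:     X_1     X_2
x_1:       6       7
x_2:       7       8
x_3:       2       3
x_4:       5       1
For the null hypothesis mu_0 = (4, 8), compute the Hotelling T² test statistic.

Step 1 — sample mean vector:
  mean(X_1) = (6 + 7 + 2 + 5) / 4 = 20/4 = 5
  mean(X_2) = (7 + 8 + 3 + 1) / 4 = 19/4 = 4.75
  x̄ = (5, 4.75),  deviation x̄ - mu_0 = (5, 4.75) - (4, 8) = (1, -3.25).

Step 2 — sample covariance matrix, S[i,j] = (1/(n-1)) · Σ_k (x_{k,i} - mean_i) · (x_{k,j} - mean_j), divisor n-1 = 3:
  S[X_1,X_1] = ((1)·(1) + (2)·(2) + (-3)·(-3) + (0)·(0)) / 3 = 14/3 = 4.6667
  S[X_1,X_2] = ((1)·(2.25) + (2)·(3.25) + (-3)·(-1.75) + (0)·(-3.75)) / 3 = 14/3 = 4.6667
  S[X_2,X_2] = ((2.25)·(2.25) + (3.25)·(3.25) + (-1.75)·(-1.75) + (-3.75)·(-3.75)) / 3 = 32.75/3 = 10.9167
  S = [[4.6667, 4.6667],
 [4.6667, 10.9167]].

Step 3 — invert S. det(S) = 4.6667·10.9167 - (4.6667)² = 29.1667.
  S^{-1} = (1/det) · [[d, -b], [-b, a]] = [[0.3743, -0.16],
 [-0.16, 0.16]].

Step 4 — quadratic form (x̄ - mu_0)^T · S^{-1} · (x̄ - mu_0):
  S^{-1} · (x̄ - mu_0) = (0.8943, -0.68),
  (x̄ - mu_0)^T · [...] = (1)·(0.8943) + (-3.25)·(-0.68) = 3.1043.

Step 5 — scale by n: T² = 4 · 3.1043 = 12.4171.

T² ≈ 12.4171


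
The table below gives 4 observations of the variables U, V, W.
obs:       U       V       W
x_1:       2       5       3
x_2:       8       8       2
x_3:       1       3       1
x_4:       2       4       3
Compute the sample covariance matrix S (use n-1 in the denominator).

Step 1 — column means:
  mean(U) = (2 + 8 + 1 + 2) / 4 = 13/4 = 3.25
  mean(V) = (5 + 8 + 3 + 4) / 4 = 20/4 = 5
  mean(W) = (3 + 2 + 1 + 3) / 4 = 9/4 = 2.25

Step 2 — sample covariance S[i,j] = (1/(n-1)) · Σ_k (x_{k,i} - mean_i) · (x_{k,j} - mean_j), with n-1 = 3.
  S[U,U] = ((-1.25)·(-1.25) + (4.75)·(4.75) + (-2.25)·(-2.25) + (-1.25)·(-1.25)) / 3 = 30.75/3 = 10.25
  S[U,V] = ((-1.25)·(0) + (4.75)·(3) + (-2.25)·(-2) + (-1.25)·(-1)) / 3 = 20/3 = 6.6667
  S[U,W] = ((-1.25)·(0.75) + (4.75)·(-0.25) + (-2.25)·(-1.25) + (-1.25)·(0.75)) / 3 = -0.25/3 = -0.0833
  S[V,V] = ((0)·(0) + (3)·(3) + (-2)·(-2) + (-1)·(-1)) / 3 = 14/3 = 4.6667
  S[V,W] = ((0)·(0.75) + (3)·(-0.25) + (-2)·(-1.25) + (-1)·(0.75)) / 3 = 1/3 = 0.3333
  S[W,W] = ((0.75)·(0.75) + (-0.25)·(-0.25) + (-1.25)·(-1.25) + (0.75)·(0.75)) / 3 = 2.75/3 = 0.9167

S is symmetric (S[j,i] = S[i,j]). Assembling:

S = [[10.25, 6.6667, -0.0833],
 [6.6667, 4.6667, 0.3333],
 [-0.0833, 0.3333, 0.9167]]


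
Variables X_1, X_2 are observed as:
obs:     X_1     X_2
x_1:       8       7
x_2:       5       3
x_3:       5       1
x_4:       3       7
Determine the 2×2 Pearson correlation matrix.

Step 1 — column means:
  mean(X_1) = (8 + 5 + 5 + 3) / 4 = 21/4 = 5.25
  mean(X_2) = (7 + 3 + 1 + 7) / 4 = 18/4 = 4.5

Step 2 — sample variances and covariances s[i,j] = (1/(n-1)) · Σ_k (x_{k,i} - mean_i) · (x_{k,j} - mean_j), with n-1 = 3:
  s[X_1,X_1] = ((2.75)·(2.75) + (-0.25)·(-0.25) + (-0.25)·(-0.25) + (-2.25)·(-2.25)) / 3 = 12.75/3 = 4.25
  s[X_1,X_2] = ((2.75)·(2.5) + (-0.25)·(-1.5) + (-0.25)·(-3.5) + (-2.25)·(2.5)) / 3 = 2.5/3 = 0.8333
  s[X_2,X_2] = ((2.5)·(2.5) + (-1.5)·(-1.5) + (-3.5)·(-3.5) + (2.5)·(2.5)) / 3 = 27/3 = 9
  Sample standard deviations s_i = √(s[i,i]):
  s(X_1) = √(4.25) = 2.0616
  s(X_2) = √(9) = 3

Step 3 — r_{ij} = s_{ij} / (s_i · s_j):
  r[X_1,X_1] = 1 (diagonal).
  r[X_1,X_2] = 0.8333 / (2.0616 · 3) = 0.8333 / 6.1847 = 0.1347
  r[X_2,X_2] = 1 (diagonal).

R is symmetric with unit diagonal. Assembling:

R = [[1, 0.1347],
 [0.1347, 1]]
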